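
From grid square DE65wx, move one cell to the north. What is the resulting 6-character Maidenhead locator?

DE66wa

Latitude subsquare x = 23; +1 → 24, wraps to 0 = a, carry into square.
Latitude square 5; +1 → 6.
The longitude characters are unchanged.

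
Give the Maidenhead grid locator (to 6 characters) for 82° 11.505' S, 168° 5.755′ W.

Add 180° to longitude and 90° to latitude: 11.9041, 7.8083.
Field: 11.9041/20 → 0 → A, 7.8083/10 → 0 → A; chars AA.
Square: 11.9041/2 → 5, 7.8083/1 → 7; chars 57.
Subsquare: 1.9041/0.0833333 → 22 → w, 0.8083/0.0416667 → 19 → t; chars wt.

AA57wt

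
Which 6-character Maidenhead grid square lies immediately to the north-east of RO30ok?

Longitude subsquare o = 14; +1 → 15 = p.
Latitude subsquare k = 10; +1 → 11 = l.

RO30pl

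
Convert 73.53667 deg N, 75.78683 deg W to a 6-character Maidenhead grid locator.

FQ23cm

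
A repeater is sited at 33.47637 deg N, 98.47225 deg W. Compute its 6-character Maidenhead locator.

EM03sl

Shift to the Maidenhead origin (180°W, 90°S): lon 81.5277, lat 123.4764.
Field: 81.5277/20 → 4 → E, 123.4764/10 → 12 → M; chars EM.
Square: 1.5277/2 → 0, 3.4764/1 → 3; chars 03.
Subsquare: 1.5277/0.0833333 → 18 → s, 0.4764/0.0416667 → 11 → l; chars sl.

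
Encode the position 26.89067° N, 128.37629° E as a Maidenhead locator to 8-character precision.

PL46ev53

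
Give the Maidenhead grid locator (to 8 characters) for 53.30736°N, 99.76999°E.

NO93vh23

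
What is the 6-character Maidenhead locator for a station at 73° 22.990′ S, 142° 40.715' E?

QB16io

Shift to the Maidenhead origin (180°W, 90°S): lon 322.6786, lat 16.6168.
Field: lon ⌊322.6786/20⌋ = 16 → Q; lat ⌊16.6168/10⌋ = 1 → B.
Square: lon ⌊2.6786/2⌋ = 1; lat ⌊6.6168/1⌋ = 6.
Subsquare: lon ⌊0.6786/0.0833333⌋ = 8 → i; lat ⌊0.6168/0.0416667⌋ = 14 → o.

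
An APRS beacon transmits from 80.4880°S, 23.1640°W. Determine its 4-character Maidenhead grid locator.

Offset from 180°W / 90°S: lon 156.84°, lat 9.51°.
Field: 156.84/20 → 7 → H, 9.51/10 → 0 → A; chars HA.
Square: 16.84/2 → 8, 9.51/1 → 9; chars 89.

HA89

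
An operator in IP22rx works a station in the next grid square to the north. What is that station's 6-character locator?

Latitude subsquare x = 23; +1 → 24, wraps to 0 = a, carry into square.
Latitude square 2; +1 → 3.
The longitude characters are unchanged.

IP23ra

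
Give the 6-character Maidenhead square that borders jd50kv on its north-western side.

JD50jw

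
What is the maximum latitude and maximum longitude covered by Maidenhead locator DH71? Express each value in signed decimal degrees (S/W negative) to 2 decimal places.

-18.00, -104.00

Field D=3, H=7: +3·20° lon, +7·10° lat → SW at lon -120°, lat -20°.
Square 7, 1: +7·2° lon, +1·1° lat → SW at lon -106°, lat -19°.
Cell spans 2° lon × 1° lat. NE corner is SW corner plus one full cell.
latitude -18.00, longitude -104.00.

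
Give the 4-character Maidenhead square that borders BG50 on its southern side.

Latitude square 0; −1 → -1, wraps to 9, carry into field.
Latitude field G = 6; −1 → 5 = F.
The longitude characters are unchanged.

BF59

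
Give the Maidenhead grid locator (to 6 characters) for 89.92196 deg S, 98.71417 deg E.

NA90ib

Add 180° to longitude and 90° to latitude: 278.7142, 0.0780.
Field: 278.7142/20 → 13 → N, 0.0780/10 → 0 → A; chars NA.
Square: 18.7142/2 → 9, 0.0780/1 → 0; chars 90.
Subsquare: 0.7142/0.0833333 → 8 → i, 0.0780/0.0416667 → 1 → b; chars ib.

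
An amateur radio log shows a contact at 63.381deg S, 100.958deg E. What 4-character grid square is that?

Offset from 180°W / 90°S: lon 280.96°, lat 26.62°.
Field: lon ⌊280.96/20⌋ = 14 → O; lat ⌊26.62/10⌋ = 2 → C.
Square: lon ⌊0.96/2⌋ = 0; lat ⌊6.62/1⌋ = 6.

OC06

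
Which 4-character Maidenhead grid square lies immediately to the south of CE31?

Latitude square 1; −1 → 0.
The longitude characters are unchanged.

CE30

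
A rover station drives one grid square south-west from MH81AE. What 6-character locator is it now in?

MH71xd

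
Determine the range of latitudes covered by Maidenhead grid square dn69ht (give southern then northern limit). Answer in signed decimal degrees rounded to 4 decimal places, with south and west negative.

49.7917, 49.8333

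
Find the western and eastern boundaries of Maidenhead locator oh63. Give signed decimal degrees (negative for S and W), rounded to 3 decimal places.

Field O=14, H=7: +14·20° lon, +7·10° lat → SW at lon 100°, lat -20°.
Square 6, 3: +6·2° lon, +3·1° lat → SW at lon 112°, lat -17°.
Cell spans 2° lon × 1° lat.
west 112.000, east 114.000.

112.000, 114.000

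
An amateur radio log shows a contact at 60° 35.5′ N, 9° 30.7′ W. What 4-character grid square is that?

IP50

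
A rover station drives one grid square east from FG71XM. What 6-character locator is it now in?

FG81am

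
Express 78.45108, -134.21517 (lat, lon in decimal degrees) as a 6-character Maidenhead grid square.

CQ28vk

Offset from 180°W / 90°S: lon 45.7848°, lat 168.4511°.
Field: lon ⌊45.7848/20⌋ = 2 → C; lat ⌊168.4511/10⌋ = 16 → Q.
Square: lon ⌊5.7848/2⌋ = 2; lat ⌊8.4511/1⌋ = 8.
Subsquare: lon ⌊1.7848/0.0833333⌋ = 21 → v; lat ⌊0.4511/0.0416667⌋ = 10 → k.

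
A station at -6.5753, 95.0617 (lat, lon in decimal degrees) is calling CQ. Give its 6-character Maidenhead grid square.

Add 180° to longitude and 90° to latitude: 275.0617, 83.4247.
Field (20°×10°, letters A–R): 275.0617/20 → 13 → N, 83.4247/10 → 8 → I; chars NI.
Square (2°×1°, digits 0–9): 15.0617/2 → 7, 3.4247/1 → 3; chars 73.
Subsquare (5′×2.5′, letters a–x): 1.0617/0.0833333 → 12 → m, 0.4247/0.0416667 → 10 → k; chars mk.

NI73mk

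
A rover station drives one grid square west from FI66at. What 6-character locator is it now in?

FI56xt

Longitude subsquare a = 0; −1 → -1, wraps to 23 = x, carry into square.
Longitude square 6; −1 → 5.
The latitude characters are unchanged.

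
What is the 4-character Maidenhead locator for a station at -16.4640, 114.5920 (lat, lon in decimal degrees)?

OH73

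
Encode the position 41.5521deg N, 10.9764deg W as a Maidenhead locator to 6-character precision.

Offset from 180°W / 90°S: lon 169.0236°, lat 131.5521°.
Field (20°×10°, letters A–R): 169.0236/20 → 8 → I, 131.5521/10 → 13 → N; chars IN.
Square (2°×1°, digits 0–9): 9.0236/2 → 4, 1.5521/1 → 1; chars 41.
Subsquare (5′×2.5′, letters a–x): 1.0236/0.0833333 → 12 → m, 0.5521/0.0416667 → 13 → n; chars mn.

IN41mn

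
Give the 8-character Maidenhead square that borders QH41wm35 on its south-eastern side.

QH41wm44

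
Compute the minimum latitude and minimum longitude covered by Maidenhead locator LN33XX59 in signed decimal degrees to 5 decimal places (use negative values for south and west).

Field L=11, N=13: +11·20° lon, +13·10° lat → SW at lon 40°, lat 40°.
Square 3, 3: +3·2° lon, +3·1° lat → SW at lon 46°, lat 43°.
Subsquare x=23, x=23: +23·0.0833333° lon, +23·0.0416667° lat → SW at lon 47.9167°, lat 43.9583°.
Extended square 5, 9: +5·0.00833333° lon, +9·0.00416667° lat → SW at lon 47.9583°, lat 43.9958°.
latitude 43.99583, longitude 47.95833.

43.99583, 47.95833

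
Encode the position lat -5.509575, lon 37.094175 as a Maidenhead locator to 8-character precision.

KI84nl17

Add 180° to longitude and 90° to latitude: 217.09418, 84.49043.
Field: 217.09418/20 → 10 → K, 84.49043/10 → 8 → I; chars KI.
Square: 17.09418/2 → 8, 4.49043/1 → 4; chars 84.
Subsquare: 1.09418/0.0833333 → 13 → n, 0.49043/0.0416667 → 11 → l; chars nl.
Extended square: 0.01084/0.00833333 → 1, 0.03209/0.00416667 → 7; chars 17.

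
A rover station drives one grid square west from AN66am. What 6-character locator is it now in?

AN56xm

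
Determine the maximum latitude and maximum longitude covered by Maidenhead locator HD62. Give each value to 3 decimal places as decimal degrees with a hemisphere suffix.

57.000° S, 26.000° W

Field H=7, D=3: +7·20° lon, +3·10° lat → SW at lon -40°, lat -60°.
Square 6, 2: +6·2° lon, +2·1° lat → SW at lon -28°, lat -58°.
Cell spans 2° lon × 1° lat. NE corner is SW corner plus one full cell.
latitude 57.000° S, longitude 26.000° W.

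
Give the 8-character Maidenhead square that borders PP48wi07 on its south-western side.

Longitude extended square 0; −1 → -1, wraps to 9, carry into subsquare.
Longitude subsquare w = 22; −1 → 21 = v.
Latitude extended square 7; −1 → 6.

PP48vi96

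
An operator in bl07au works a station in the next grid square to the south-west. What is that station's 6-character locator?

Longitude subsquare a = 0; −1 → -1, wraps to 23 = x, carry into square.
Longitude square 0; −1 → -1, wraps to 9, carry into field.
Longitude field B = 1; −1 → 0 = A.
Latitude subsquare u = 20; −1 → 19 = t.

AL97xt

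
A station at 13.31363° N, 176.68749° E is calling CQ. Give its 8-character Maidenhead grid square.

RK83ih25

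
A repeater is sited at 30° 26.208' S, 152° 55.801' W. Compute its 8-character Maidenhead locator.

Add 180° to longitude and 90° to latitude: 27.06998, 59.56320.
Field: lon ⌊27.06998/20⌋ = 1 → B; lat ⌊59.56320/10⌋ = 5 → F.
Square: lon ⌊7.06998/2⌋ = 3; lat ⌊9.56320/1⌋ = 9.
Subsquare: lon ⌊1.06998/0.0833333⌋ = 12 → m; lat ⌊0.56320/0.0416667⌋ = 13 → n.
Extended square: lon ⌊0.06998/0.00833333⌋ = 8; lat ⌊0.02153/0.00416667⌋ = 5.

BF39mn85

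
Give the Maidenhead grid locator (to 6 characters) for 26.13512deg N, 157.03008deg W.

BL16ld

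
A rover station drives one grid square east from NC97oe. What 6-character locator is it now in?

Longitude subsquare o = 14; +1 → 15 = p.
The latitude characters are unchanged.

NC97pe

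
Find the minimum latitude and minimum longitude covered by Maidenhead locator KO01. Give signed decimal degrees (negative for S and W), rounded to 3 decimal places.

Field K=10, O=14: +10·20° lon, +14·10° lat → SW at lon 20°, lat 50°.
Square 0, 1: +0·2° lon, +1·1° lat → SW at lon 20°, lat 51°.
latitude 51.000, longitude 20.000.

51.000, 20.000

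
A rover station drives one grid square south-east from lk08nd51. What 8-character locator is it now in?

Longitude extended square 5; +1 → 6.
Latitude extended square 1; −1 → 0.

LK08nd60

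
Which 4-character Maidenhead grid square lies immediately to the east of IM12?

IM22

Longitude square 1; +1 → 2.
The latitude characters are unchanged.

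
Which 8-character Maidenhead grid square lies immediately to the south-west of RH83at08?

RH73xt97

Longitude extended square 0; −1 → -1, wraps to 9, carry into subsquare.
Longitude subsquare a = 0; −1 → -1, wraps to 23 = x, carry into square.
Longitude square 8; −1 → 7.
Latitude extended square 8; −1 → 7.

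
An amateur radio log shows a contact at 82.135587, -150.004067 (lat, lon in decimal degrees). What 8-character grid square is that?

Offset from 180°W / 90°S: lon 29.99593°, lat 172.13559°.
Field: 29.99593/20 → 1 → B, 172.13559/10 → 17 → R; chars BR.
Square: 9.99593/2 → 4, 2.13559/1 → 2; chars 42.
Subsquare: 1.99593/0.0833333 → 23 → x, 0.13559/0.0416667 → 3 → d; chars xd.
Extended square: 0.07927/0.00833333 → 9, 0.01059/0.00416667 → 2; chars 92.

BR42xd92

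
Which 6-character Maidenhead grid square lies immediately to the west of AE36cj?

AE36bj

Longitude subsquare c = 2; −1 → 1 = b.
The latitude characters are unchanged.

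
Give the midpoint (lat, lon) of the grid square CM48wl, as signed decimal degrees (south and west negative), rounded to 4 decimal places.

Field C=2, M=12: +2·20° lon, +12·10° lat → SW at lon -140°, lat 30°.
Square 4, 8: +4·2° lon, +8·1° lat → SW at lon -132°, lat 38°.
Subsquare w=22, l=11: +22·0.0833333° lon, +11·0.0416667° lat → SW at lon -130.167°, lat 38.4583°.
Cell spans 0.0833333° lon × 0.0416667° lat. Centre is SW corner plus half of each.
latitude 38.4792, longitude -130.1250.

38.4792, -130.1250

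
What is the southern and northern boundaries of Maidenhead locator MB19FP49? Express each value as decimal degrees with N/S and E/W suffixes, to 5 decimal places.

70.33750° S, 70.33333° S

Field M=12, B=1: +12·20° lon, +1·10° lat → SW at lon 60°, lat -80°.
Square 1, 9: +1·2° lon, +9·1° lat → SW at lon 62°, lat -71°.
Subsquare f=5, p=15: +5·0.0833333° lon, +15·0.0416667° lat → SW at lon 62.4167°, lat -70.375°.
Extended square 4, 9: +4·0.00833333° lon, +9·0.00416667° lat → SW at lon 62.45°, lat -70.3375°.
Cell spans 0.00833333° lon × 0.00416667° lat.
south 70.33750° S, north 70.33333° S.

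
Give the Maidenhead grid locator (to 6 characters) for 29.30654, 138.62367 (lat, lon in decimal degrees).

PL99hh

Shift to the Maidenhead origin (180°W, 90°S): lon 318.6237, lat 119.3065.
Field (20°×10°, letters A–R): lon ⌊318.6237/20⌋ = 15 → P; lat ⌊119.3065/10⌋ = 11 → L.
Square (2°×1°, digits 0–9): lon ⌊18.6237/2⌋ = 9; lat ⌊9.3065/1⌋ = 9.
Subsquare (5′×2.5′, letters a–x): lon ⌊0.6237/0.0833333⌋ = 7 → h; lat ⌊0.3065/0.0416667⌋ = 7 → h.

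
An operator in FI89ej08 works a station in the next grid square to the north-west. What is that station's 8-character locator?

FI89dj99

Longitude extended square 0; −1 → -1, wraps to 9, carry into subsquare.
Longitude subsquare e = 4; −1 → 3 = d.
Latitude extended square 8; +1 → 9.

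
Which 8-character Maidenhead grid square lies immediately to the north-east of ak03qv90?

AK03rv01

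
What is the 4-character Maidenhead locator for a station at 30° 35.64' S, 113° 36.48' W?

DF39

Add 180° to longitude and 90° to latitude: 66.39, 59.41.
Field (20°×10°, letters A–R): 66.39/20 → 3 → D, 59.41/10 → 5 → F; chars DF.
Square (2°×1°, digits 0–9): 6.39/2 → 3, 9.41/1 → 9; chars 39.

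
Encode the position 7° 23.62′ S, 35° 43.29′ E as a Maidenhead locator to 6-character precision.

Shift to the Maidenhead origin (180°W, 90°S): lon 215.7215, lat 82.6063.
Field: lon ⌊215.7215/20⌋ = 10 → K; lat ⌊82.6063/10⌋ = 8 → I.
Square: lon ⌊15.7215/2⌋ = 7; lat ⌊2.6063/1⌋ = 2.
Subsquare: lon ⌊1.7215/0.0833333⌋ = 20 → u; lat ⌊0.6063/0.0416667⌋ = 14 → o.

KI72uo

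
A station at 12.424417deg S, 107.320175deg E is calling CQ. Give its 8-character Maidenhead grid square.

Add 180° to longitude and 90° to latitude: 287.32018, 77.57558.
Field (20°×10°, letters A–R): lon ⌊287.32018/20⌋ = 14 → O; lat ⌊77.57558/10⌋ = 7 → H.
Square (2°×1°, digits 0–9): lon ⌊7.32018/2⌋ = 3; lat ⌊7.57558/1⌋ = 7.
Subsquare (5′×2.5′, letters a–x): lon ⌊1.32018/0.0833333⌋ = 15 → p; lat ⌊0.57558/0.0416667⌋ = 13 → n.
Extended square (30″×15″, digits 0–9): lon ⌊0.07018/0.00833333⌋ = 8; lat ⌊0.03392/0.00416667⌋ = 8.

OH37pn88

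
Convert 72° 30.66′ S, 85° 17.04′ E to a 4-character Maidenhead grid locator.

NB27

Shift to the Maidenhead origin (180°W, 90°S): lon 265.28, lat 17.49.
Field: 265.28/20 → 13 → N, 17.49/10 → 1 → B; chars NB.
Square: 5.28/2 → 2, 7.49/1 → 7; chars 27.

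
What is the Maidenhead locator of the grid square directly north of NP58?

Latitude square 8; +1 → 9.
The longitude characters are unchanged.

NP59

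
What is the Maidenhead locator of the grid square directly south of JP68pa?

Latitude subsquare a = 0; −1 → -1, wraps to 23 = x, carry into square.
Latitude square 8; −1 → 7.
The longitude characters are unchanged.

JP67px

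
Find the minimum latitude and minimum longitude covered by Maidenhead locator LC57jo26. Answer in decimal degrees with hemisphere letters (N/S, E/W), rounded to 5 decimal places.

62.39167° S, 50.76667° E

Field L=11, C=2: +11·20° lon, +2·10° lat → SW at lon 40°, lat -70°.
Square 5, 7: +5·2° lon, +7·1° lat → SW at lon 50°, lat -63°.
Subsquare j=9, o=14: +9·0.0833333° lon, +14·0.0416667° lat → SW at lon 50.75°, lat -62.4167°.
Extended square 2, 6: +2·0.00833333° lon, +6·0.00416667° lat → SW at lon 50.7667°, lat -62.3917°.
latitude 62.39167° S, longitude 50.76667° E.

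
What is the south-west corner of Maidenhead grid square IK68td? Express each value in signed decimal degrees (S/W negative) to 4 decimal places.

Field I=8, K=10: +8·20° lon, +10·10° lat → SW at lon -20°, lat 10°.
Square 6, 8: +6·2° lon, +8·1° lat → SW at lon -8°, lat 18°.
Subsquare t=19, d=3: +19·0.0833333° lon, +3·0.0416667° lat → SW at lon -6.41667°, lat 18.125°.
latitude 18.1250, longitude -6.4167.

18.1250, -6.4167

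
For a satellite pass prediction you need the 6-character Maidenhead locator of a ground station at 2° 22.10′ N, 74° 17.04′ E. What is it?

Add 180° to longitude and 90° to latitude: 254.2840, 92.3683.
Field: lon ⌊254.2840/20⌋ = 12 → M; lat ⌊92.3683/10⌋ = 9 → J.
Square: lon ⌊14.2840/2⌋ = 7; lat ⌊2.3683/1⌋ = 2.
Subsquare: lon ⌊0.2840/0.0833333⌋ = 3 → d; lat ⌊0.3683/0.0416667⌋ = 8 → i.

MJ72di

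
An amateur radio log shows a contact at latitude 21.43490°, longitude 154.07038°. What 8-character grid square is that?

QL71ak84

Offset from 180°W / 90°S: lon 334.07038°, lat 111.43490°.
Field (20°×10°, letters A–R): 334.07038/20 → 16 → Q, 111.43490/10 → 11 → L; chars QL.
Square (2°×1°, digits 0–9): 14.07038/2 → 7, 1.43490/1 → 1; chars 71.
Subsquare (5′×2.5′, letters a–x): 0.07038/0.0833333 → 0 → a, 0.43490/0.0416667 → 10 → k; chars ak.
Extended square (30″×15″, digits 0–9): 0.07038/0.00833333 → 8, 0.01823/0.00416667 → 4; chars 84.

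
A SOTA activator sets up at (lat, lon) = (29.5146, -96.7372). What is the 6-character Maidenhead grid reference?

EL19pm

Shift to the Maidenhead origin (180°W, 90°S): lon 83.2628, lat 119.5146.
Field: lon ⌊83.2628/20⌋ = 4 → E; lat ⌊119.5146/10⌋ = 11 → L.
Square: lon ⌊3.2628/2⌋ = 1; lat ⌊9.5146/1⌋ = 9.
Subsquare: lon ⌊1.2628/0.0833333⌋ = 15 → p; lat ⌊0.5146/0.0416667⌋ = 12 → m.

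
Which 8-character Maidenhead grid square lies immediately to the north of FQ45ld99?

Latitude extended square 9; +1 → 10, wraps to 0, carry into subsquare.
Latitude subsquare d = 3; +1 → 4 = e.
The longitude characters are unchanged.

FQ45le90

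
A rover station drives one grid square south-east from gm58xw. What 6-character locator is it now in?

GM68av

Longitude subsquare x = 23; +1 → 24, wraps to 0 = a, carry into square.
Longitude square 5; +1 → 6.
Latitude subsquare w = 22; −1 → 21 = v.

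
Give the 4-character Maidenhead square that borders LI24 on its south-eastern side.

LI33

Longitude square 2; +1 → 3.
Latitude square 4; −1 → 3.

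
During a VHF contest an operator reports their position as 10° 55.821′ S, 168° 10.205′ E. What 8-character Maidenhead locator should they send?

Add 180° to longitude and 90° to latitude: 348.17008, 79.06965.
Field (20°×10°, letters A–R): 348.17008/20 → 17 → R, 79.06965/10 → 7 → H; chars RH.
Square (2°×1°, digits 0–9): 8.17008/2 → 4, 9.06965/1 → 9; chars 49.
Subsquare (5′×2.5′, letters a–x): 0.17008/0.0833333 → 2 → c, 0.06965/0.0416667 → 1 → b; chars cb.
Extended square (30″×15″, digits 0–9): 0.00342/0.00833333 → 0, 0.02798/0.00416667 → 6; chars 06.

RH49cb06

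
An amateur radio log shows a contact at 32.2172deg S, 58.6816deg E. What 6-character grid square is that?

Shift to the Maidenhead origin (180°W, 90°S): lon 238.6816, lat 57.7828.
Field (20°×10°, letters A–R): lon ⌊238.6816/20⌋ = 11 → L; lat ⌊57.7828/10⌋ = 5 → F.
Square (2°×1°, digits 0–9): lon ⌊18.6816/2⌋ = 9; lat ⌊7.7828/1⌋ = 7.
Subsquare (5′×2.5′, letters a–x): lon ⌊0.6816/0.0833333⌋ = 8 → i; lat ⌊0.7828/0.0416667⌋ = 18 → s.

LF97is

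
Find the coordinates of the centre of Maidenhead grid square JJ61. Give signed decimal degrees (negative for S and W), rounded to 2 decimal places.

1.50, 13.00

Field J=9, J=9: +9·20° lon, +9·10° lat → SW at lon 0°, lat 0°.
Square 6, 1: +6·2° lon, +1·1° lat → SW at lon 12°, lat 1°.
Cell spans 2° lon × 1° lat. Centre is SW corner plus half of each.
latitude 1.50, longitude 13.00.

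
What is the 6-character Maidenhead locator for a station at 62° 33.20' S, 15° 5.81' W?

IC27kk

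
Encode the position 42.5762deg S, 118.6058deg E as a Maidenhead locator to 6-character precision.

Offset from 180°W / 90°S: lon 298.6058°, lat 47.4238°.
Field: 298.6058/20 → 14 → O, 47.4238/10 → 4 → E; chars OE.
Square: 18.6058/2 → 9, 7.4238/1 → 7; chars 97.
Subsquare: 0.6058/0.0833333 → 7 → h, 0.4238/0.0416667 → 10 → k; chars hk.

OE97hk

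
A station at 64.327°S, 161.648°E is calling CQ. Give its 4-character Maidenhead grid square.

RC05

Shift to the Maidenhead origin (180°W, 90°S): lon 341.65, lat 25.67.
Field (20°×10°, letters A–R): 341.65/20 → 17 → R, 25.67/10 → 2 → C; chars RC.
Square (2°×1°, digits 0–9): 1.65/2 → 0, 5.67/1 → 5; chars 05.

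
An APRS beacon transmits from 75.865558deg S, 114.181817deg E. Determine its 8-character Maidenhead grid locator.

OB74cd12

Shift to the Maidenhead origin (180°W, 90°S): lon 294.18182, lat 14.13444.
Field: lon ⌊294.18182/20⌋ = 14 → O; lat ⌊14.13444/10⌋ = 1 → B.
Square: lon ⌊14.18182/2⌋ = 7; lat ⌊4.13444/1⌋ = 4.
Subsquare: lon ⌊0.18182/0.0833333⌋ = 2 → c; lat ⌊0.13444/0.0416667⌋ = 3 → d.
Extended square: lon ⌊0.01515/0.00833333⌋ = 1; lat ⌊0.00944/0.00416667⌋ = 2.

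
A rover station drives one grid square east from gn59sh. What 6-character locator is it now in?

GN59th

Longitude subsquare s = 18; +1 → 19 = t.
The latitude characters are unchanged.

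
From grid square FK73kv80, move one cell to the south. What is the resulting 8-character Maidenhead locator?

Latitude extended square 0; −1 → -1, wraps to 9, carry into subsquare.
Latitude subsquare v = 21; −1 → 20 = u.
The longitude characters are unchanged.

FK73ku89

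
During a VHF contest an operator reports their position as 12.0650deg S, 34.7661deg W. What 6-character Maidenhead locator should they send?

Add 180° to longitude and 90° to latitude: 145.2339, 77.9350.
Field (20°×10°, letters A–R): 145.2339/20 → 7 → H, 77.9350/10 → 7 → H; chars HH.
Square (2°×1°, digits 0–9): 5.2339/2 → 2, 7.9350/1 → 7; chars 27.
Subsquare (5′×2.5′, letters a–x): 1.2339/0.0833333 → 14 → o, 0.9350/0.0416667 → 22 → w; chars ow.

HH27ow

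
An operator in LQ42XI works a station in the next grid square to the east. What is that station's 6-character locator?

LQ52ai

Longitude subsquare x = 23; +1 → 24, wraps to 0 = a, carry into square.
Longitude square 4; +1 → 5.
The latitude characters are unchanged.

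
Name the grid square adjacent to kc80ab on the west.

KC70xb

Longitude subsquare a = 0; −1 → -1, wraps to 23 = x, carry into square.
Longitude square 8; −1 → 7.
The latitude characters are unchanged.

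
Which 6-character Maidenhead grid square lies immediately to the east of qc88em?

QC88fm

Longitude subsquare e = 4; +1 → 5 = f.
The latitude characters are unchanged.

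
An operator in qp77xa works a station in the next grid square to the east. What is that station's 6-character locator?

QP87aa

Longitude subsquare x = 23; +1 → 24, wraps to 0 = a, carry into square.
Longitude square 7; +1 → 8.
The latitude characters are unchanged.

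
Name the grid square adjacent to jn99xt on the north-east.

KN09au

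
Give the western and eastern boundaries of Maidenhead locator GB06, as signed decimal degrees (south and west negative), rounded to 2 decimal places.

-60.00, -58.00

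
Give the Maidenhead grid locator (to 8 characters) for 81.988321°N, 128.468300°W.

CR51sx37

Offset from 180°W / 90°S: lon 51.53170°, lat 171.98832°.
Field: 51.53170/20 → 2 → C, 171.98832/10 → 17 → R; chars CR.
Square: 11.53170/2 → 5, 1.98832/1 → 1; chars 51.
Subsquare: 1.53170/0.0833333 → 18 → s, 0.98832/0.0416667 → 23 → x; chars sx.
Extended square: 0.03170/0.00833333 → 3, 0.02999/0.00416667 → 7; chars 37.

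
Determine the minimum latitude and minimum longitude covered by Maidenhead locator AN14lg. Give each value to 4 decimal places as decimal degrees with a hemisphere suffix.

Field A=0, N=13: +0·20° lon, +13·10° lat → SW at lon -180°, lat 40°.
Square 1, 4: +1·2° lon, +4·1° lat → SW at lon -178°, lat 44°.
Subsquare l=11, g=6: +11·0.0833333° lon, +6·0.0416667° lat → SW at lon -177.083°, lat 44.25°.
latitude 44.2500° N, longitude 177.0833° W.

44.2500° N, 177.0833° W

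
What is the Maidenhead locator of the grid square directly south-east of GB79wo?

Longitude subsquare w = 22; +1 → 23 = x.
Latitude subsquare o = 14; −1 → 13 = n.

GB79xn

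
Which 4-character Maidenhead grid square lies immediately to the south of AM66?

AM65

Latitude square 6; −1 → 5.
The longitude characters are unchanged.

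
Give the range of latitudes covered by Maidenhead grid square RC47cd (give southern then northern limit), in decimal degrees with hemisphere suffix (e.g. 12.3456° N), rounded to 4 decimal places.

62.8750° S, 62.8333° S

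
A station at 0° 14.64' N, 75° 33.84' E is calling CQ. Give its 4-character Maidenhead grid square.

Shift to the Maidenhead origin (180°W, 90°S): lon 255.56, lat 90.24.
Field: lon ⌊255.56/20⌋ = 12 → M; lat ⌊90.24/10⌋ = 9 → J.
Square: lon ⌊15.56/2⌋ = 7; lat ⌊0.24/1⌋ = 0.

MJ70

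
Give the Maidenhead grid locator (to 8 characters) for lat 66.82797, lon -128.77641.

Add 180° to longitude and 90° to latitude: 51.22359, 156.82797.
Field: 51.22359/20 → 2 → C, 156.82797/10 → 15 → P; chars CP.
Square: 11.22359/2 → 5, 6.82797/1 → 6; chars 56.
Subsquare: 1.22359/0.0833333 → 14 → o, 0.82797/0.0416667 → 19 → t; chars ot.
Extended square: 0.05692/0.00833333 → 6, 0.03630/0.00416667 → 8; chars 68.

CP56ot68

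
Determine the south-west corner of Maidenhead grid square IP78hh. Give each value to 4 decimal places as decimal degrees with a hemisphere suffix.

Field I=8, P=15: +8·20° lon, +15·10° lat → SW at lon -20°, lat 60°.
Square 7, 8: +7·2° lon, +8·1° lat → SW at lon -6°, lat 68°.
Subsquare h=7, h=7: +7·0.0833333° lon, +7·0.0416667° lat → SW at lon -5.41667°, lat 68.2917°.
latitude 68.2917° N, longitude 5.4167° W.

68.2917° N, 5.4167° W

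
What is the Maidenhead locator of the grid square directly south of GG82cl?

Latitude subsquare l = 11; −1 → 10 = k.
The longitude characters are unchanged.

GG82ck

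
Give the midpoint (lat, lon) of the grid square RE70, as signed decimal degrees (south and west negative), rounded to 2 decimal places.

Field R=17, E=4: +17·20° lon, +4·10° lat → SW at lon 160°, lat -50°.
Square 7, 0: +7·2° lon, +0·1° lat → SW at lon 174°, lat -50°.
Cell spans 2° lon × 1° lat. Centre is SW corner plus half of each.
latitude -49.50, longitude 175.00.

-49.50, 175.00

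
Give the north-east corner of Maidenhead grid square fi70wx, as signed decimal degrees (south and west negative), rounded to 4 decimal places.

-9.0000, -64.0833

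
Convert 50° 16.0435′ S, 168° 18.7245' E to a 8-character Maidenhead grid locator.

Shift to the Maidenhead origin (180°W, 90°S): lon 348.31207, lat 39.73261.
Field (20°×10°, letters A–R): lon ⌊348.31207/20⌋ = 17 → R; lat ⌊39.73261/10⌋ = 3 → D.
Square (2°×1°, digits 0–9): lon ⌊8.31207/2⌋ = 4; lat ⌊9.73261/1⌋ = 9.
Subsquare (5′×2.5′, letters a–x): lon ⌊0.31207/0.0833333⌋ = 3 → d; lat ⌊0.73261/0.0416667⌋ = 17 → r.
Extended square (30″×15″, digits 0–9): lon ⌊0.06207/0.00833333⌋ = 7; lat ⌊0.02427/0.00416667⌋ = 5.

RD49dr75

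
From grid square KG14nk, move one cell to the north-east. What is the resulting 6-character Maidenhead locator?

KG14ol

Longitude subsquare n = 13; +1 → 14 = o.
Latitude subsquare k = 10; +1 → 11 = l.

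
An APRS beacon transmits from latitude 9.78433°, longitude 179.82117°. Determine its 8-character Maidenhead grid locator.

Offset from 180°W / 90°S: lon 359.82117°, lat 99.78433°.
Field: lon ⌊359.82117/20⌋ = 17 → R; lat ⌊99.78433/10⌋ = 9 → J.
Square: lon ⌊19.82117/2⌋ = 9; lat ⌊9.78433/1⌋ = 9.
Subsquare: lon ⌊1.82117/0.0833333⌋ = 21 → v; lat ⌊0.78433/0.0416667⌋ = 18 → s.
Extended square: lon ⌊0.07117/0.00833333⌋ = 8; lat ⌊0.03433/0.00416667⌋ = 8.

RJ99vs88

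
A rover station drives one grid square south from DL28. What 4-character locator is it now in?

Latitude square 8; −1 → 7.
The longitude characters are unchanged.

DL27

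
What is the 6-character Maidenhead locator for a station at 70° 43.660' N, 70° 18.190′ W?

Add 180° to longitude and 90° to latitude: 109.6968, 160.7277.
Field: lon ⌊109.6968/20⌋ = 5 → F; lat ⌊160.7277/10⌋ = 16 → Q.
Square: lon ⌊9.6968/2⌋ = 4; lat ⌊0.7277/1⌋ = 0.
Subsquare: lon ⌊1.6968/0.0833333⌋ = 20 → u; lat ⌊0.7277/0.0416667⌋ = 17 → r.

FQ40ur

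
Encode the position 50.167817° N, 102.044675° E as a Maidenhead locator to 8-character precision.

Shift to the Maidenhead origin (180°W, 90°S): lon 282.04467, lat 140.16782.
Field: 282.04467/20 → 14 → O, 140.16782/10 → 14 → O; chars OO.
Square: 2.04467/2 → 1, 0.16782/1 → 0; chars 10.
Subsquare: 0.04467/0.0833333 → 0 → a, 0.16782/0.0416667 → 4 → e; chars ae.
Extended square: 0.04467/0.00833333 → 5, 0.00115/0.00416667 → 0; chars 50.

OO10ae50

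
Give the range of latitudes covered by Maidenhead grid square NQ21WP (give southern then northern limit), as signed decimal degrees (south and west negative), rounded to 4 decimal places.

71.6250, 71.6667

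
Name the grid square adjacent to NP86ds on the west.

NP86cs

Longitude subsquare d = 3; −1 → 2 = c.
The latitude characters are unchanged.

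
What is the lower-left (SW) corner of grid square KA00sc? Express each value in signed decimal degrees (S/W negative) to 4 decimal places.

-89.9167, 21.5000

Field K=10, A=0: +10·20° lon, +0·10° lat → SW at lon 20°, lat -90°.
Square 0, 0: +0·2° lon, +0·1° lat → SW at lon 20°, lat -90°.
Subsquare s=18, c=2: +18·0.0833333° lon, +2·0.0416667° lat → SW at lon 21.5°, lat -89.9167°.
latitude -89.9167, longitude 21.5000.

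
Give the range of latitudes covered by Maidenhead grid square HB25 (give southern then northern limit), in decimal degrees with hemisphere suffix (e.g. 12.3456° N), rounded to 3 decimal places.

75.000° S, 74.000° S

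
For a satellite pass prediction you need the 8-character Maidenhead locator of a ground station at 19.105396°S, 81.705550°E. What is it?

Offset from 180°W / 90°S: lon 261.70555°, lat 70.89460°.
Field (20°×10°, letters A–R): lon ⌊261.70555/20⌋ = 13 → N; lat ⌊70.89460/10⌋ = 7 → H.
Square (2°×1°, digits 0–9): lon ⌊1.70555/2⌋ = 0; lat ⌊0.89460/1⌋ = 0.
Subsquare (5′×2.5′, letters a–x): lon ⌊1.70555/0.0833333⌋ = 20 → u; lat ⌊0.89460/0.0416667⌋ = 21 → v.
Extended square (30″×15″, digits 0–9): lon ⌊0.03888/0.00833333⌋ = 4; lat ⌊0.01960/0.00416667⌋ = 4.

NH00uv44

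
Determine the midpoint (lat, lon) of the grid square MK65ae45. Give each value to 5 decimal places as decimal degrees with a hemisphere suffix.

Field M=12, K=10: +12·20° lon, +10·10° lat → SW at lon 60°, lat 10°.
Square 6, 5: +6·2° lon, +5·1° lat → SW at lon 72°, lat 15°.
Subsquare a=0, e=4: +0·0.0833333° lon, +4·0.0416667° lat → SW at lon 72°, lat 15.1667°.
Extended square 4, 5: +4·0.00833333° lon, +5·0.00416667° lat → SW at lon 72.0333°, lat 15.1875°.
Cell spans 0.00833333° lon × 0.00416667° lat. Centre is SW corner plus half of each.
latitude 15.18958° N, longitude 72.03750° E.

15.18958° N, 72.03750° E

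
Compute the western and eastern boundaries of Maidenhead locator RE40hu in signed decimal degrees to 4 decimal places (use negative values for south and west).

Field R=17, E=4: +17·20° lon, +4·10° lat → SW at lon 160°, lat -50°.
Square 4, 0: +4·2° lon, +0·1° lat → SW at lon 168°, lat -50°.
Subsquare h=7, u=20: +7·0.0833333° lon, +20·0.0416667° lat → SW at lon 168.583°, lat -49.1667°.
Cell spans 0.0833333° lon × 0.0416667° lat.
west 168.5833, east 168.6667.

168.5833, 168.6667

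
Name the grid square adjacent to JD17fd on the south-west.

JD17ec

Longitude subsquare f = 5; −1 → 4 = e.
Latitude subsquare d = 3; −1 → 2 = c.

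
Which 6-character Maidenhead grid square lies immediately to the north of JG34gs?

JG34gt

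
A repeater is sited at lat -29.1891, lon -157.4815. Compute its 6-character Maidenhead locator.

BG10gt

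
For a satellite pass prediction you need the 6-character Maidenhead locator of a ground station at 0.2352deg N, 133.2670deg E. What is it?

Add 180° to longitude and 90° to latitude: 313.2670, 90.2352.
Field: lon ⌊313.2670/20⌋ = 15 → P; lat ⌊90.2352/10⌋ = 9 → J.
Square: lon ⌊13.2670/2⌋ = 6; lat ⌊0.2352/1⌋ = 0.
Subsquare: lon ⌊1.2670/0.0833333⌋ = 15 → p; lat ⌊0.2352/0.0416667⌋ = 5 → f.

PJ60pf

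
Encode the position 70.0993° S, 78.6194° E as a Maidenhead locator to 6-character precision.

Shift to the Maidenhead origin (180°W, 90°S): lon 258.6194, lat 19.9007.
Field: lon ⌊258.6194/20⌋ = 12 → M; lat ⌊19.9007/10⌋ = 1 → B.
Square: lon ⌊18.6194/2⌋ = 9; lat ⌊9.9007/1⌋ = 9.
Subsquare: lon ⌊0.6194/0.0833333⌋ = 7 → h; lat ⌊0.9007/0.0416667⌋ = 21 → v.

MB99hv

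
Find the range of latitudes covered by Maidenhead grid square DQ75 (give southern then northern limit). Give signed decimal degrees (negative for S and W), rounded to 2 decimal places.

Field D=3, Q=16: +3·20° lon, +16·10° lat → SW at lon -120°, lat 70°.
Square 7, 5: +7·2° lon, +5·1° lat → SW at lon -106°, lat 75°.
Cell spans 2° lon × 1° lat.
south 75.00, north 76.00.

75.00, 76.00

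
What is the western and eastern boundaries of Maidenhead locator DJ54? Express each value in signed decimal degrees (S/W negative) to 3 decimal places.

-110.000, -108.000

Field D=3, J=9: +3·20° lon, +9·10° lat → SW at lon -120°, lat 0°.
Square 5, 4: +5·2° lon, +4·1° lat → SW at lon -110°, lat 4°.
Cell spans 2° lon × 1° lat.
west -110.000, east -108.000.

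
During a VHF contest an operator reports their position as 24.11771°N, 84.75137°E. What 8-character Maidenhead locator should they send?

NL24jc08

Offset from 180°W / 90°S: lon 264.75137°, lat 114.11771°.
Field: 264.75137/20 → 13 → N, 114.11771/10 → 11 → L; chars NL.
Square: 4.75137/2 → 2, 4.11771/1 → 4; chars 24.
Subsquare: 0.75137/0.0833333 → 9 → j, 0.11771/0.0416667 → 2 → c; chars jc.
Extended square: 0.00137/0.00833333 → 0, 0.03438/0.00416667 → 8; chars 08.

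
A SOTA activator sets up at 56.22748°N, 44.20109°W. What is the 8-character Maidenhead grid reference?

Add 180° to longitude and 90° to latitude: 135.79891, 146.22748.
Field (20°×10°, letters A–R): lon ⌊135.79891/20⌋ = 6 → G; lat ⌊146.22748/10⌋ = 14 → O.
Square (2°×1°, digits 0–9): lon ⌊15.79891/2⌋ = 7; lat ⌊6.22748/1⌋ = 6.
Subsquare (5′×2.5′, letters a–x): lon ⌊1.79891/0.0833333⌋ = 21 → v; lat ⌊0.22748/0.0416667⌋ = 5 → f.
Extended square (30″×15″, digits 0–9): lon ⌊0.04891/0.00833333⌋ = 5; lat ⌊0.01915/0.00416667⌋ = 4.

GO76vf54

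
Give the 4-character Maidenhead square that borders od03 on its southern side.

OD02

Latitude square 3; −1 → 2.
The longitude characters are unchanged.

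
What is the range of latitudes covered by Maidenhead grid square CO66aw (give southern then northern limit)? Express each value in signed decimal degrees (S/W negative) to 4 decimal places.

56.9167, 56.9583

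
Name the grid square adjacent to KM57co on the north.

KM57cp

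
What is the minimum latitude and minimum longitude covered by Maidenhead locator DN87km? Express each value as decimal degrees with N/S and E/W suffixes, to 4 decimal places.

47.5000° N, 103.1667° W

Field D=3, N=13: +3·20° lon, +13·10° lat → SW at lon -120°, lat 40°.
Square 8, 7: +8·2° lon, +7·1° lat → SW at lon -104°, lat 47°.
Subsquare k=10, m=12: +10·0.0833333° lon, +12·0.0416667° lat → SW at lon -103.167°, lat 47.5°.
latitude 47.5000° N, longitude 103.1667° W.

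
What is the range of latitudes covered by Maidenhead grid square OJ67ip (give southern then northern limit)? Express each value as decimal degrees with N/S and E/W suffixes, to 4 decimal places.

7.6250° N, 7.6667° N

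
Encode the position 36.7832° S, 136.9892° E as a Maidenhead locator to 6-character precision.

PF83lf

Shift to the Maidenhead origin (180°W, 90°S): lon 316.9892, lat 53.2168.
Field: lon ⌊316.9892/20⌋ = 15 → P; lat ⌊53.2168/10⌋ = 5 → F.
Square: lon ⌊16.9892/2⌋ = 8; lat ⌊3.2168/1⌋ = 3.
Subsquare: lon ⌊0.9892/0.0833333⌋ = 11 → l; lat ⌊0.2168/0.0416667⌋ = 5 → f.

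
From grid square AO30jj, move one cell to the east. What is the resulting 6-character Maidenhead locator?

AO30kj

Longitude subsquare j = 9; +1 → 10 = k.
The latitude characters are unchanged.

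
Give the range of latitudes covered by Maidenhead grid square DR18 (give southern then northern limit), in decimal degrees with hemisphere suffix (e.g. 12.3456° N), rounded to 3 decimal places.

88.000° N, 89.000° N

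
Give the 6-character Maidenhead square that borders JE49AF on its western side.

JE39xf

Longitude subsquare a = 0; −1 → -1, wraps to 23 = x, carry into square.
Longitude square 4; −1 → 3.
The latitude characters are unchanged.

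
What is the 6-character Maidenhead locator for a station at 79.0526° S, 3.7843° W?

Offset from 180°W / 90°S: lon 176.2157°, lat 10.9474°.
Field (20°×10°, letters A–R): 176.2157/20 → 8 → I, 10.9474/10 → 1 → B; chars IB.
Square (2°×1°, digits 0–9): 16.2157/2 → 8, 0.9474/1 → 0; chars 80.
Subsquare (5′×2.5′, letters a–x): 0.2157/0.0833333 → 2 → c, 0.9474/0.0416667 → 22 → w; chars cw.

IB80cw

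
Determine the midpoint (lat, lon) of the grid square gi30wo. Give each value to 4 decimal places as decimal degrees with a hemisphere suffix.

9.3958° S, 52.1250° W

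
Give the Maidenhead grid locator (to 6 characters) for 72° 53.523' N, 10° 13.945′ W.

IQ42vv

Add 180° to longitude and 90° to latitude: 169.7676, 162.8920.
Field: 169.7676/20 → 8 → I, 162.8920/10 → 16 → Q; chars IQ.
Square: 9.7676/2 → 4, 2.8920/1 → 2; chars 42.
Subsquare: 1.7676/0.0833333 → 21 → v, 0.8920/0.0416667 → 21 → v; chars vv.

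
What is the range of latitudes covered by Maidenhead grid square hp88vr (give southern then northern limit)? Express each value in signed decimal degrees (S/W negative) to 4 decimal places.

Field H=7, P=15: +7·20° lon, +15·10° lat → SW at lon -40°, lat 60°.
Square 8, 8: +8·2° lon, +8·1° lat → SW at lon -24°, lat 68°.
Subsquare v=21, r=17: +21·0.0833333° lon, +17·0.0416667° lat → SW at lon -22.25°, lat 68.7083°.
Cell spans 0.0833333° lon × 0.0416667° lat.
south 68.7083, north 68.7500.

68.7083, 68.7500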